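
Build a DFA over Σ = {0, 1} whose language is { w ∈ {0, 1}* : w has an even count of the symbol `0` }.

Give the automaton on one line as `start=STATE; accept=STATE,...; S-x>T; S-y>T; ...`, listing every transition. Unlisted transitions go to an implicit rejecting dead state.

Keep the running count of `0`s modulo 2: each `0` advances along the cycle s0 → s1 → s0 while other symbols loop. Accept at s0.
A 2-state machine:
        0   1  
>* s0   s1  s0 
   s1   s0  s1 
(> = start, * = accepting)

start=s0; accept=s0; s0-0>s1; s0-1>s0; s1-0>s0; s1-1>s1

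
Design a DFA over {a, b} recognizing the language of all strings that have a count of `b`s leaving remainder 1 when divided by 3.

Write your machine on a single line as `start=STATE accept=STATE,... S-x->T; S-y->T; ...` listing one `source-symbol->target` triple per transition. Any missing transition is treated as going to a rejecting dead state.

Keep the running count of `b`s modulo 3: each `b` advances along the cycle s0 → s1 → s2 → s0 while other symbols loop. Accept at s1.
3 states suffice.
        a   b  
>  s0   s0  s1 
 * s1   s1  s2 
   s2   s2  s0 
(> = start, * = accepting)

start=s0; accept=s1; s0-a->s0; s0-b->s1; s1-a->s1; s1-b->s2; s2-a->s2; s2-b->s0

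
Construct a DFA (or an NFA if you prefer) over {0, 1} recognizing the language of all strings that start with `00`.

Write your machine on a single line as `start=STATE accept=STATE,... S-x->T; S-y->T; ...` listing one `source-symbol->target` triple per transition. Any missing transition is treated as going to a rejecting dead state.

start=S0; accept=S2; S0-0->S1; S0-1->S3; S1-0->S2; S1-1->S3; S2-0->S2; S2-1->S2; S3-0->S3; S3-1->S3

Walk along `00` while the input agrees: from S0 take `0` to S1, and so on. Any deviation drops to the rejecting sink S3. Once S2 is reached the prefix is confirmed and every continuation is accepted.
        0   1  
>  S0   S1  S3 
   S1   S2  S3 
 * S2   S2  S2 
   S3   S3  S3 
(> = start, * = accepting)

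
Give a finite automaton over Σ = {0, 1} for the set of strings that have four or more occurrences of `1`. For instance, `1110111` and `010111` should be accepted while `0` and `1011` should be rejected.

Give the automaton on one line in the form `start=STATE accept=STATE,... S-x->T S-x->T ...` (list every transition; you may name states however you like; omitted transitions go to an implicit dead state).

start=q0 accept=q4,q5 q0-0->q0 q0-1->q1 q1-0->q1 q1-1->q2 q2-0->q2 q2-1->q3 q3-0->q3 q3-1->q4 q4-0->q4 q4-1->q5 q5-0->q5 q5-1->q5

Only the number of `1`s matters, and only up to 5. Make a chain q0 → q1 → q2 → q3 → q4 → q5 advanced by each `1` (with q5 absorbing); every other symbol self-loops. The accepting set is {q4, q5}.
A 6-state machine:
        0   1  
>  q0   q0  q1 
   q1   q1  q2 
   q2   q2  q3 
   q3   q3  q4 
 * q4   q4  q5 
 * q5   q5  q5 
(> = start, * = accepting)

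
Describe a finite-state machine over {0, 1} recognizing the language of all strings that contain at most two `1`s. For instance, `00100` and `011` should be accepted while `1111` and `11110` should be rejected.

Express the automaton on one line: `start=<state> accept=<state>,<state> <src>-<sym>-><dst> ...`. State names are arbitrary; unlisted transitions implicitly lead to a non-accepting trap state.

start=s0 accept=s0,s1,s2 s0-0->s0 s0-1->s1 s1-0->s1 s1-1->s2 s2-0->s2 s2-1->s3 s3-0->s3 s3-1->s3

Count `1`s, saturating at 3: states s0 through s2 mean 0 through 2 `1`s seen; s3 means more than 2. Each `1` increments (capped at s3); other symbols loop. Accept from {s0, s1, s2}.
With 4 states:
        0   1  
>* s0   s0  s1 
 * s1   s1  s2 
 * s2   s2  s3 
   s3   s3  s3 
(> = start, * = accepting)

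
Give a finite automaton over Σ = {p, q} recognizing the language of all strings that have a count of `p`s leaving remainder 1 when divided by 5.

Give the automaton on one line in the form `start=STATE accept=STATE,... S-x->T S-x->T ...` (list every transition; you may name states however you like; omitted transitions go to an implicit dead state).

Keep the running count of `p`s modulo 5: each `p` advances along the cycle A → B → C → D → E → A while other symbols loop. Accept at B.
       p  q 
>  A   B  A 
 * B   C  B 
   C   D  C 
   D   E  D 
   E   A  E 
(> = start, * = accepting)

start=A accept=B A-p->B A-q->A B-p->C B-q->B C-p->D C-q->C D-p->E D-q->D E-p->A E-q->E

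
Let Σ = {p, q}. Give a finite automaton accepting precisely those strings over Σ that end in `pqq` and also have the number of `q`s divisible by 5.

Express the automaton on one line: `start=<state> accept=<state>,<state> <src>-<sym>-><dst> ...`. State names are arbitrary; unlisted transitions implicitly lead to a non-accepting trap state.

start=A accept=H A-p->A A-q->B B-p->B B-q->C C-p->C C-q->D D-p->E D-q->F E-p->E E-q->G F-p->F F-q->A G-p->F G-q->H H-p->A H-q->B

Build one automaton per condition and run them in lockstep. The first has 4 states tracking how much of the suffix `pqq` has currently been matched; the second has 5 states tracking the count of `q`s modulo 5. A product state is a pair (one from each), accepting exactly when both do. Equivalent product states are then merged.
With 8 states:
       p  q 
>  A   A  B 
   B   B  C 
   C   C  D 
   D   E  F 
   E   E  G 
   F   F  A 
   G   F  H 
 * H   A  B 
(> = start, * = accepting)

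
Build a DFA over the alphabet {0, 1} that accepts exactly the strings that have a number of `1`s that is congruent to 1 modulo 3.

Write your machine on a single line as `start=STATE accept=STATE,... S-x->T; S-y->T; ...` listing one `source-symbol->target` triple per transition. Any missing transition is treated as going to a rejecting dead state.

start=q0; accept=q1; q0-0->q0; q0-1->q1; q1-0->q1; q1-1->q2; q2-0->q2; q2-1->q0

Keep the running count of `1`s modulo 3: each `1` advances along the cycle q0 → q1 → q2 → q0 while other symbols loop. Accept at q1.
        0   1  
>  q0   q0  q1 
 * q1   q1  q2 
   q2   q2  q0 
(> = start, * = accepting)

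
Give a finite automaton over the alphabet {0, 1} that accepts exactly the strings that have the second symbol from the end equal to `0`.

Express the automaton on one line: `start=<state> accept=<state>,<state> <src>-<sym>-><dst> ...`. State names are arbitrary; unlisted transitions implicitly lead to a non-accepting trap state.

start=q0 accept=q3,q4 q0-0->q1 q0-1->q2 q1-0->q3 q1-1->q4 q2-0->q5 q2-1->q6 q3-0->q3 q3-1->q4 q4-0->q5 q4-1->q6 q5-0->q3 q5-1->q4 q6-0->q5 q6-1->q6

A DFA must remember the last 2 symbols (since which symbol is second-to-last isn't known until the input ends). Use one state per possible window of the last ≤2 symbols; accept from those whose window starts with `0`.
7 states suffice.
        0   1  
>  q0   q1  q2 
   q1   q3  q4 
   q2   q5  q6 
 * q3   q3  q4 
 * q4   q5  q6 
   q5   q3  q4 
   q6   q5  q6 
(> = start, * = accepting)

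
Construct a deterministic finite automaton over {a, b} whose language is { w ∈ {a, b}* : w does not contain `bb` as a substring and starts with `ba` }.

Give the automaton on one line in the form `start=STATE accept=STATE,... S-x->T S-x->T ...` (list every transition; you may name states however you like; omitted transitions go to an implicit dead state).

start=S0 accept=S4,S6 S0-a->S1 S0-b->S2 S1-a->S1 S1-b->S3 S2-a->S4 S2-b->S5 S3-a->S1 S3-b->S5 S4-a->S4 S4-b->S6 S5-a->S5 S5-b->S5 S6-a->S4 S6-b->S7 S7-a->S7 S7-b->S7

Handle the two conditions separately and then intersect. The first has 3 states tracking partial matches of the forbidden pattern `bb`; the second has 4 states tracking whether the input so far still matches the prefix `ba`. A product state is a pair (one from each), accepting exactly when both do.
An 8-state machine:
        a   b  
>  S0   S1  S2 
   S1   S1  S3 
   S2   S4  S5 
   S3   S1  S5 
 * S4   S4  S6 
   S5   S5  S5 
 * S6   S4  S7 
   S7   S7  S7 
(> = start, * = accepting)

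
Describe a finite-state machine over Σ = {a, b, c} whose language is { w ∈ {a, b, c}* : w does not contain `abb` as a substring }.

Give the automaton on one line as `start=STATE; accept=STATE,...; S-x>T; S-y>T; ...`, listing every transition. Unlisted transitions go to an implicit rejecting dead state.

Track partial matches of the forbidden pattern `abb`. State q3 is a dead state reached once `abb` has occurred; every other state accepts. q0 means no part of `abb` is currently matched.
A 4-state machine:
        a   b   c  
>* q0   q1  q0  q0 
 * q1   q1  q2  q0 
 * q2   q1  q3  q0 
   q3   q3  q3  q3 
(> = start, * = accepting)

start=q0; accept=q0,q1,q2; q0-a>q1; q0-b>q0; q0-c>q0; q1-a>q1; q1-b>q2; q1-c>q0; q2-a>q1; q2-b>q3; q2-c>q0; q3-a>q3; q3-b>q3; q3-c>q3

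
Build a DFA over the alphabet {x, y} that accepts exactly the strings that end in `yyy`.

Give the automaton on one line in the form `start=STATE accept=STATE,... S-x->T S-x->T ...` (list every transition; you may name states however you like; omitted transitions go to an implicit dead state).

start=q0 accept=q3 q0-x->q0 q0-y->q1 q1-x->q0 q1-y->q2 q2-x->q0 q2-y->q3 q3-x->q0 q3-y->q3

Remember how much of `yyy` the current input suffix matches. State q0 means no match yet; q1 means the last symbol is `y`; q2 means the last 2 symbols are `yy`; q3 means the last 3 symbols are `yyy`. Only q3 accepts. On a mismatch, fall back to the longest proper suffix that is still a prefix of `yyy`.
4 states suffice.
        x   y  
>  q0   q0  q1 
   q1   q0  q2 
   q2   q0  q3 
 * q3   q0  q3 
(> = start, * = accepting)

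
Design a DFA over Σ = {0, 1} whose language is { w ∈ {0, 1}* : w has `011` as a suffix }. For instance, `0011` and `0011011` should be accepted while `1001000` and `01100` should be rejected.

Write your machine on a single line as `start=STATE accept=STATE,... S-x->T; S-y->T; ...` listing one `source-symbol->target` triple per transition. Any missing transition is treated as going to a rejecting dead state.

Remember how much of `011` the current input suffix matches. State s0 means no match yet; s1 means the last symbol is `0`; s2 means the last 2 symbols are `01`; s3 means the last 3 symbols are `011`. Only s3 accepts. On a mismatch, fall back to the longest proper suffix that is still a prefix of `011`.
With 4 states:
        0   1  
>  s0   s1  s0 
   s1   s1  s2 
   s2   s1  s3 
 * s3   s1  s0 
(> = start, * = accepting)

start=s0; accept=s3; s0-0->s1; s0-1->s0; s1-0->s1; s1-1->s2; s2-0->s1; s2-1->s3; s3-0->s1; s3-1->s0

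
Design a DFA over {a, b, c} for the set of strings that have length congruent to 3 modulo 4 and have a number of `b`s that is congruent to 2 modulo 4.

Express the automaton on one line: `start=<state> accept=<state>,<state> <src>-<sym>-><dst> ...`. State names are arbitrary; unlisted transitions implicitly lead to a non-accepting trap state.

start=q0 accept=q8 q0-a->q1 q0-b->q2 q0-c->q1 q1-a->q3 q1-b->q4 q1-c->q3 q2-a->q4 q2-b->q5 q2-c->q4 q3-a->q6 q3-b->q7 q3-c->q6 q4-a->q7 q4-b->q8 q4-c->q7 q5-a->q8 q5-b->q9 q5-c->q8 q6-a->q0 q6-b->q10 q6-c->q0 q7-a->q10 q7-b->q11 q7-c->q10 q8-a->q11 q8-b->q12 q8-c->q11 q9-a->q12 q9-b->q0 q9-c->q12 q10-a->q2 q10-b->q13 q10-c->q2 q11-a->q13 q11-b->q14 q11-c->q13 q12-a->q14 q12-b->q1 q12-c->q14 q13-a->q5 q13-b->q15 q13-c->q5 q14-a->q15 q14-b->q3 q14-c->q15 q15-a->q9 q15-b->q6 q15-c->q9

Build one automaton per condition and run them in lockstep. The first has 4 states tracking the input length modulo 4; the second has 4 states tracking the count of `b`s modulo 4. A product state is a pair (one from each), accepting exactly when both do.
16 states suffice.
          a    b    c  
>  q0     q1   q2   q1 
   q1     q3   q4   q3 
   q2     q4   q5   q4 
   q3     q6   q7   q6 
   q4     q7   q8   q7 
   q5     q8   q9   q8 
   q6     q0  q10   q0 
   q7    q10  q11  q10 
 * q8    q11  q12  q11 
   q9    q12   q0  q12 
   q10    q2  q13   q2 
   q11   q13  q14  q13 
   q12   q14   q1  q14 
   q13    q5  q15   q5 
   q14   q15   q3  q15 
   q15    q9   q6   q9 
(> = start, * = accepting)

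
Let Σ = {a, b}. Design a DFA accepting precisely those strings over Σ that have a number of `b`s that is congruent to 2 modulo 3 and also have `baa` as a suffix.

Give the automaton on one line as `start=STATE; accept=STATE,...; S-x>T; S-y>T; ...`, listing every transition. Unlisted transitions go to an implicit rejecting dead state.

start=q0; accept=q8; q0-a>q0; q0-b>q1; q1-a>q2; q1-b>q3; q2-a>q4; q2-b>q3; q3-a>q5; q3-b>q6; q4-a>q7; q4-b>q3; q5-a>q8; q5-b>q6; q6-a>q9; q6-b>q1; q7-a>q7; q7-b>q3; q8-a>q10; q8-b>q6; q9-a>q11; q9-b>q1; q10-a>q10; q10-b>q6; q11-a>q0; q11-b>q1

Handle the two conditions separately and then intersect. One (3 states) tracks the count of `b`s modulo 3; the other (4 states) tracks how much of the suffix `baa` has currently been matched. Each combined state is a pair, one component from each; accept when both components accept.
A 12-state machine:
          a    b  
>  q0     q0   q1 
   q1     q2   q3 
   q2     q4   q3 
   q3     q5   q6 
   q4     q7   q3 
   q5     q8   q6 
   q6     q9   q1 
   q7     q7   q3 
 * q8    q10   q6 
   q9    q11   q1 
   q10   q10   q6 
   q11    q0   q1 
(> = start, * = accepting)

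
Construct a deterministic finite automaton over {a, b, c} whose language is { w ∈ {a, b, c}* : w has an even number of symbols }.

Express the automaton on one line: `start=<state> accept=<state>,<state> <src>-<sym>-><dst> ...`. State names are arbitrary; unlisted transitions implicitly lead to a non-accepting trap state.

start=q0 accept=q0 q0-a->q1 q0-b->q1 q0-c->q1 q1-a->q0 q1-b->q0 q1-c->q0

Only the length mod 2 matters, so use a 2-cycle: from any state, every input symbol moves to the next state, wrapping q1 back to q0. Mark q0 accepting.
A 2-state machine:
        a   b   c  
>* q0   q1  q1  q1 
   q1   q0  q0  q0 
(> = start, * = accepting)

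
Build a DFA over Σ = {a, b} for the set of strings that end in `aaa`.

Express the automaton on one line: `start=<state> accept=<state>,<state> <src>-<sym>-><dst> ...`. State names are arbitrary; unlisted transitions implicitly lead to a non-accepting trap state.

start=q0 accept=q3 q0-a->q1 q0-b->q0 q1-a->q2 q1-b->q0 q2-a->q3 q2-b->q0 q3-a->q3 q3-b->q0

Let each state record the length of the longest suffix of the input read so far that is also a prefix of `aaa`. q1 means the last symbol is `a`; q2 means the last 2 symbols are `aa`; q3 means the last 3 symbols are `aaa`. Accept only at q3, where the string currently ends in `aaa`.
A 4-state machine:
        a   b  
>  q0   q1  q0 
   q1   q2  q0 
   q2   q3  q0 
 * q3   q3  q0 
(> = start, * = accepting)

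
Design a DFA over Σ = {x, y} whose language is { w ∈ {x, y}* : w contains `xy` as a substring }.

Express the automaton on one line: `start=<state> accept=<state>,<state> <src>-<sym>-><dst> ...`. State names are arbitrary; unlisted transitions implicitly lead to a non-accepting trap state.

start=A accept=C A-x->B A-y->A B-x->B B-y->C C-x->C C-y->C

Track how much of `xy` has been matched so far: state A is no progress, C is the absorbing accept state reached once `xy` has occurred. Intermediate states record partial matches; on a mismatch, fall back to the longest reusable overlap.
With 3 states:
       x  y 
>  A   B  A 
   B   B  C 
 * C   C  C 
(> = start, * = accepting)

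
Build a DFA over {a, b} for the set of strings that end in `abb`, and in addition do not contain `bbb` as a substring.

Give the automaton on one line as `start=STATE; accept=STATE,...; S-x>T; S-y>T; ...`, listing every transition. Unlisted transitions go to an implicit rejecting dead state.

start=q0; accept=q5; q0-a>q1; q0-b>q2; q1-a>q1; q1-b>q3; q2-a>q1; q2-b>q4; q3-a>q1; q3-b>q5; q4-a>q1; q4-b>q6; q5-a>q1; q5-b>q6; q6-a>q6; q6-b>q6

Build one automaton per condition and run them in lockstep. One (4 states) tracks how much of the suffix `abb` has currently been matched; the other (4 states) tracks partial matches of the forbidden pattern `bbb`. Each combined state is a pair, one component from each; accept when both components accept. Equivalent product states are then merged.
        a   b  
>  q0   q1  q2 
   q1   q1  q3 
   q2   q1  q4 
   q3   q1  q5 
   q4   q1  q6 
 * q5   q1  q6 
   q6   q6  q6 
(> = start, * = accepting)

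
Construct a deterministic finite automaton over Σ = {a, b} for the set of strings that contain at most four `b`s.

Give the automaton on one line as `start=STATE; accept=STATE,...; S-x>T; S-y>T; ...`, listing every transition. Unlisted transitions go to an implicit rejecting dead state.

Only the number of `b`s matters, and only up to 5. Make a chain q0 → q1 → q2 → q3 → q4 → q5 advanced by each `b` (with q5 absorbing); every other symbol self-loops. The accepting set is {q0, q1, q2, q3, q4}.
With 6 states:
        a   b  
>* q0   q0  q1 
 * q1   q1  q2 
 * q2   q2  q3 
 * q3   q3  q4 
 * q4   q4  q5 
   q5   q5  q5 
(> = start, * = accepting)

start=q0; accept=q0,q1,q2,q3,q4; q0-a>q0; q0-b>q1; q1-a>q1; q1-b>q2; q2-a>q2; q2-b>q3; q3-a>q3; q3-b>q4; q4-a>q4; q4-b>q5; q5-a>q5; q5-b>q5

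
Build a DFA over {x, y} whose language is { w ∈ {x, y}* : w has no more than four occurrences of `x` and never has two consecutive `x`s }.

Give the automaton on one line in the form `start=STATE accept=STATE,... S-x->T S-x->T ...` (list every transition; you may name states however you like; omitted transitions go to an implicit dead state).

Handle the two conditions separately and then intersect. The first has 6 states tracking the count of `x`s, saturating at 5; the second has 3 states tracking partial matches of the forbidden pattern `xx`. A product state is a pair (one from each), accepting exactly when both do. Equivalent product states are then merged.
With 9 states:
        x   y  
>* s0   s1  s0 
 * s1   s2  s3 
   s2   s2  s2 
 * s3   s4  s3 
 * s4   s2  s5 
 * s5   s6  s5 
 * s6   s2  s7 
 * s7   s8  s7 
 * s8   s2  s8 
(> = start, * = accepting)

start=s0 accept=s0,s1,s3,s4,s5,s6,s7,s8 s0-x->s1 s0-y->s0 s1-x->s2 s1-y->s3 s2-x->s2 s2-y->s2 s3-x->s4 s3-y->s3 s4-x->s2 s4-y->s5 s5-x->s6 s5-y->s5 s6-x->s2 s6-y->s7 s7-x->s8 s7-y->s7 s8-x->s2 s8-y->s8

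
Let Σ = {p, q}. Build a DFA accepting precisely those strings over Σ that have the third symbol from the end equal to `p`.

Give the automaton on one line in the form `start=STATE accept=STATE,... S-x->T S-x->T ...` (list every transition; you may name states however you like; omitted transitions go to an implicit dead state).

A DFA must remember the last 3 symbols (since which symbol is third-to-last isn't known until the input ends). Use one state per possible window of the last ≤3 symbols; accept from those whose window starts with `p`.
With 15 states:
          p    q  
>  s0     s1   s2 
   s1     s3   s4 
   s2     s5   s6 
   s3     s7   s8 
   s4     s9  s10 
   s5    s11  s12 
   s6    s13  s14 
 * s7     s7   s8 
 * s8     s9  s10 
 * s9    s11  s12 
 * s10   s13  s14 
   s11    s7   s8 
   s12    s9  s10 
   s13   s11  s12 
   s14   s13  s14 
(> = start, * = accepting)

start=s0 accept=s7,s8,s9,s10 s0-p->s1 s0-q->s2 s1-p->s3 s1-q->s4 s2-p->s5 s2-q->s6 s3-p->s7 s3-q->s8 s4-p->s9 s4-q->s10 s5-p->s11 s5-q->s12 s6-p->s13 s6-q->s14 s7-p->s7 s7-q->s8 s8-p->s9 s8-q->s10 s9-p->s11 s9-q->s12 s10-p->s13 s10-q->s14 s11-p->s7 s11-q->s8 s12-p->s9 s12-q->s10 s13-p->s11 s13-q->s12 s14-p->s13 s14-q->s14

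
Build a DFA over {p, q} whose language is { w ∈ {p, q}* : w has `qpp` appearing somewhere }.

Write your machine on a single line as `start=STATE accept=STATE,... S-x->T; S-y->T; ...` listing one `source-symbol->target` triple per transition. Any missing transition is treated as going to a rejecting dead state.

start=s0; accept=s3; s0-p->s0; s0-q->s1; s1-p->s2; s1-q->s1; s2-p->s3; s2-q->s1; s3-p->s3; s3-q->s3

States s0..s2 record the length of the longest prefix of `qpp` that matches the current input suffix. Reaching s3 means `qpp` has been seen, and we stay there forever. Accept from s3.
With 4 states:
        p   q  
>  s0   s0  s1 
   s1   s2  s1 
   s2   s3  s1 
 * s3   s3  s3 
(> = start, * = accepting)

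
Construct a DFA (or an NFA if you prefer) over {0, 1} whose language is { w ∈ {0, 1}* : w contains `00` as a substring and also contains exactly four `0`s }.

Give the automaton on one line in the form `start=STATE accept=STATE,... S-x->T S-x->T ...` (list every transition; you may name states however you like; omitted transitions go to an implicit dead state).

start=q0 accept=q6 q0-0->q1 q0-1->q0 q1-0->q2 q1-1->q3 q2-0->q4 q2-1->q2 q3-0->q5 q3-1->q3 q4-0->q6 q4-1->q4 q5-0->q4 q5-1->q7 q6-0->q8 q6-1->q6 q7-0->q9 q7-1->q7 q8-0->q8 q8-1->q8 q9-0->q6 q9-1->q10 q10-0->q11 q10-1->q10 q11-0->q8 q11-1->q12 q12-0->q13 q12-1->q12 q13-0->q8 q13-1->q14 q14-0->q13 q14-1->q14

Handle the two conditions separately and then intersect. The first has 3 states tracking whether and how much of `00` has been seen; the second has 6 states tracking the count of `0`s, saturating at 5. A product state is a pair (one from each), accepting exactly when both do.
A 15-state machine:
          0    1  
>  q0     q1   q0 
   q1     q2   q3 
   q2     q4   q2 
   q3     q5   q3 
   q4     q6   q4 
   q5     q4   q7 
 * q6     q8   q6 
   q7     q9   q7 
   q8     q8   q8 
   q9     q6  q10 
   q10   q11  q10 
   q11    q8  q12 
   q12   q13  q12 
   q13    q8  q14 
   q14   q13  q14 
(> = start, * = accepting)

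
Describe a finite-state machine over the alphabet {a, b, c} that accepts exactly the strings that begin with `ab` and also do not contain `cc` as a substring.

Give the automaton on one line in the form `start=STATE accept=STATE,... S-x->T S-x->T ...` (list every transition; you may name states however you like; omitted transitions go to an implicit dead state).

Run two small machines in parallel and take their product. One (4 states) tracks whether the input so far still matches the prefix `ab`; the other (3 states) tracks partial matches of the forbidden pattern `cc`. Each combined state is a pair, one component from each; accept when both components accept. After merging equivalent states the machine shrinks.
With 5 states:
        a   b   c  
>  s0   s1  s2  s2 
   s1   s2  s3  s2 
   s2   s2  s2  s2 
 * s3   s3  s3  s4 
 * s4   s3  s3  s2 
(> = start, * = accepting)

start=s0 accept=s3,s4 s0-a->s1 s0-b->s2 s0-c->s2 s1-a->s2 s1-b->s3 s1-c->s2 s2-a->s2 s2-b->s2 s2-c->s2 s3-a->s3 s3-b->s3 s3-c->s4 s4-a->s3 s4-b->s3 s4-c->s2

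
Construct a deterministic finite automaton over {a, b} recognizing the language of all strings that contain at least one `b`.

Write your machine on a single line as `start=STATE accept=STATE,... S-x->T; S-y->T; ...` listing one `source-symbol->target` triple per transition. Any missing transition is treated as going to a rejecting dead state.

Only the number of `b`s matters, and only up to 2. Make a chain s0 → s1 → s2 advanced by each `b` (with s2 absorbing); every other symbol self-loops. The accepting set is {s1, s2}.
        a   b  
>  s0   s0  s1 
 * s1   s1  s2 
 * s2   s2  s2 
(> = start, * = accepting)

start=s0; accept=s1,s2; s0-a->s0; s0-b->s1; s1-a->s1; s1-b->s2; s2-a->s2; s2-b->s2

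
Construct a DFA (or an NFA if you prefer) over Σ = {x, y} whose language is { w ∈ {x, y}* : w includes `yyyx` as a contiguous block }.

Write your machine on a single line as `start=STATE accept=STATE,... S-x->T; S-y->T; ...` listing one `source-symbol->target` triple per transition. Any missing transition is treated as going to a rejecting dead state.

Track how much of `yyyx` has been matched so far: state q0 is no progress, q4 is the absorbing accept state reached once `yyyx` has occurred. Intermediate states record partial matches; on a mismatch, fall back to the longest reusable overlap.
With 5 states:
        x   y  
>  q0   q0  q1 
   q1   q0  q2 
   q2   q0  q3 
   q3   q4  q3 
 * q4   q4  q4 
(> = start, * = accepting)

start=q0; accept=q4; q0-x->q0; q0-y->q1; q1-x->q0; q1-y->q2; q2-x->q0; q2-y->q3; q3-x->q4; q3-y->q3; q4-x->q4; q4-y->q4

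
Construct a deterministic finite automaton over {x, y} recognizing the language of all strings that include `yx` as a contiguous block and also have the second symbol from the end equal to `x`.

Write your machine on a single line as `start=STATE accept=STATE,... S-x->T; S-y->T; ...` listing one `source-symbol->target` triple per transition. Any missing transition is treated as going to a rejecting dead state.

start=s0; accept=s3,s4; s0-x->s0; s0-y->s1; s1-x->s2; s1-y->s1; s2-x->s3; s2-y->s4; s3-x->s3; s3-y->s4; s4-x->s2; s4-y->s1

Handle the two conditions separately and then intersect. The first has 3 states tracking whether and how much of `yx` has been seen; the second has 7 states tracking the last 2 symbols read. A product state is a pair (one from each), accepting exactly when both do. After merging equivalent states the machine shrinks.
With 5 states:
        x   y  
>  s0   s0  s1 
   s1   s2  s1 
   s2   s3  s4 
 * s3   s3  s4 
 * s4   s2  s1 
(> = start, * = accepting)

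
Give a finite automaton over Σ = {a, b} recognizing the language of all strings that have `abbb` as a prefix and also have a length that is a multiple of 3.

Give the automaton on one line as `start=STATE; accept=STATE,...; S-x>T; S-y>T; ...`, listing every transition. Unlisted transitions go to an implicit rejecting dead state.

Run two small machines in parallel and take their product. One (6 states) tracks whether the input so far still matches the prefix `abbb`; the other (3 states) tracks the input length modulo 3. Each combined state is a pair, one component from each; accept when both components accept. Minimizing collapses redundant product states.
With 8 states:
        a   b  
>  q0   q1  q2 
   q1   q2  q3 
   q2   q2  q2 
   q3   q2  q4 
   q4   q2  q5 
   q5   q6  q6 
   q6   q7  q7 
 * q7   q5  q5 
(> = start, * = accepting)

start=q0; accept=q7; q0-a>q1; q0-b>q2; q1-a>q2; q1-b>q3; q2-a>q2; q2-b>q2; q3-a>q2; q3-b>q4; q4-a>q2; q4-b>q5; q5-a>q6; q5-b>q6; q6-a>q7; q6-b>q7; q7-a>q5; q7-b>q5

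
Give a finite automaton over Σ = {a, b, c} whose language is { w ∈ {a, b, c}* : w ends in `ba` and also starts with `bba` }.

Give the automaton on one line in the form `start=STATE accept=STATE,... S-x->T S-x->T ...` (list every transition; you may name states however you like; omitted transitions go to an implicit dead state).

start=q0 accept=q6 q0-a->q1 q0-b->q2 q0-c->q1 q1-a->q1 q1-b->q3 q1-c->q1 q2-a->q4 q2-b->q5 q2-c->q1 q3-a->q4 q3-b->q3 q3-c->q1 q4-a->q1 q4-b->q3 q4-c->q1 q5-a->q6 q5-b->q3 q5-c->q1 q6-a->q7 q6-b->q8 q6-c->q7 q7-a->q7 q7-b->q8 q7-c->q7 q8-a->q6 q8-b->q8 q8-c->q7

Handle the two conditions separately and then intersect. One (3 states) tracks how much of the suffix `ba` has currently been matched; the other (5 states) tracks whether the input so far still matches the prefix `bba`. Each combined state is a pair, one component from each; accept when both components accept.
        a   b   c  
>  q0   q1  q2  q1 
   q1   q1  q3  q1 
   q2   q4  q5  q1 
   q3   q4  q3  q1 
   q4   q1  q3  q1 
   q5   q6  q3  q1 
 * q6   q7  q8  q7 
   q7   q7  q8  q7 
   q8   q6  q8  q7 
(> = start, * = accepting)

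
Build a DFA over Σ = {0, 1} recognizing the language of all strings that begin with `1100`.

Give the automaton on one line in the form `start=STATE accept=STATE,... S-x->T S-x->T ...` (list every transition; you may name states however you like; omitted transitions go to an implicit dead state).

start=A accept=E A-0->F A-1->B B-0->F B-1->C C-0->D C-1->F D-0->E D-1->F E-0->E E-1->E F-0->F F-1->F

Check the first 4 symbols one by one: A through D record how many have matched `1100` so far; any wrong symbol goes to the dead state F. After all 4 match we enter the accepting sink E.
A 6-state machine:
       0  1 
>  A   F  B 
   B   F  C 
   C   D  F 
   D   E  F 
 * E   E  E 
   F   F  F 
(> = start, * = accepting)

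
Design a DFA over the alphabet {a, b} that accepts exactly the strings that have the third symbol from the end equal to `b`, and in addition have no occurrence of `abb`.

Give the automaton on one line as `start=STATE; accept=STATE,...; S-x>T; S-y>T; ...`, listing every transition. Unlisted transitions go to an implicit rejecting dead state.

start=s0; accept=s11,s12,s13,s14; s0-a>s1; s0-b>s2; s1-a>s3; s1-b>s4; s2-a>s5; s2-b>s6; s3-a>s7; s3-b>s8; s4-a>s9; s4-b>s10; s5-a>s11; s5-b>s12; s6-a>s13; s6-b>s14; s7-a>s7; s7-b>s8; s8-a>s9; s8-b>s10; s9-a>s11; s9-b>s12; s10-a>s15; s10-b>s16; s11-a>s7; s11-b>s8; s12-a>s9; s12-b>s10; s13-a>s11; s13-b>s12; s14-a>s13; s14-b>s14; s15-a>s17; s15-b>s18; s16-a>s15; s16-b>s16; s17-a>s19; s17-b>s20; s18-a>s21; s18-b>s10; s19-a>s19; s19-b>s20; s20-a>s21; s20-b>s10; s21-a>s17; s21-b>s18

Build one automaton per condition and run them in lockstep. One (15 states) tracks the last 3 symbols read; the other (4 states) tracks partial matches of the forbidden pattern `abb`. Each combined state is a pair, one component from each; accept when both components accept.
A 22-state machine:
          a    b  
>  s0     s1   s2 
   s1     s3   s4 
   s2     s5   s6 
   s3     s7   s8 
   s4     s9  s10 
   s5    s11  s12 
   s6    s13  s14 
   s7     s7   s8 
   s8     s9  s10 
   s9    s11  s12 
   s10   s15  s16 
 * s11    s7   s8 
 * s12    s9  s10 
 * s13   s11  s12 
 * s14   s13  s14 
   s15   s17  s18 
   s16   s15  s16 
   s17   s19  s20 
   s18   s21  s10 
   s19   s19  s20 
   s20   s21  s10 
   s21   s17  s18 
(> = start, * = accepting)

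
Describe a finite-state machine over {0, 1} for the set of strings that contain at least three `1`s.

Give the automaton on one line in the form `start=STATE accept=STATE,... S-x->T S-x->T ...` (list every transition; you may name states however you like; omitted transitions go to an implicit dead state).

Only the number of `1`s matters, and only up to 4. Make a chain S0 → S1 → S2 → S3 → S4 advanced by each `1` (with S4 absorbing); every other symbol self-loops. The accepting set is {S3, S4}.
A 5-state machine:
        0   1  
>  S0   S0  S1 
   S1   S1  S2 
   S2   S2  S3 
 * S3   S3  S4 
 * S4   S4  S4 
(> = start, * = accepting)

start=S0 accept=S3,S4 S0-0->S0 S0-1->S1 S1-0->S1 S1-1->S2 S2-0->S2 S2-1->S3 S3-0->S3 S3-1->S4 S4-0->S4 S4-1->S4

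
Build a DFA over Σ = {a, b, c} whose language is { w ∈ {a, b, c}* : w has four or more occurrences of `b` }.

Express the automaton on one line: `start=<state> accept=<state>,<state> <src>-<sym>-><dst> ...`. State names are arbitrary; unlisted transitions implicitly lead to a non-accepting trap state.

Only the number of `b`s matters, and only up to 5. Make a chain S0 → S1 → S2 → S3 → S4 → S5 advanced by each `b` (with S5 absorbing); every other symbol self-loops. The accepting set is {S4, S5}.
6 states suffice.
        a   b   c  
>  S0   S0  S1  S0 
   S1   S1  S2  S1 
   S2   S2  S3  S2 
   S3   S3  S4  S3 
 * S4   S4  S5  S4 
 * S5   S5  S5  S5 
(> = start, * = accepting)

start=S0 accept=S4,S5 S0-a->S0 S0-b->S1 S0-c->S0 S1-a->S1 S1-b->S2 S1-c->S1 S2-a->S2 S2-b->S3 S2-c->S2 S3-a->S3 S3-b->S4 S3-c->S3 S4-a->S4 S4-b->S5 S4-c->S4 S5-a->S5 S5-b->S5 S5-c->S5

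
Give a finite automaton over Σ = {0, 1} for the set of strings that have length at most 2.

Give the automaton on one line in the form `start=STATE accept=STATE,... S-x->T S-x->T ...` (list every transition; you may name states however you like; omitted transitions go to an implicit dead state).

We only need to distinguish lengths 0, 1, …, 2, and '>2'. Chain q0 → q1 → q2 → q3 on every symbol, with q3 looping. Accepting states: {q0, q1, q2}.
A 4-state machine:
        0   1  
>* q0   q1  q1 
 * q1   q2  q2 
 * q2   q3  q3 
   q3   q3  q3 
(> = start, * = accepting)

start=q0 accept=q0,q1,q2 q0-0->q1 q0-1->q1 q1-0->q2 q1-1->q2 q2-0->q3 q2-1->q3 q3-0->q3 q3-1->q3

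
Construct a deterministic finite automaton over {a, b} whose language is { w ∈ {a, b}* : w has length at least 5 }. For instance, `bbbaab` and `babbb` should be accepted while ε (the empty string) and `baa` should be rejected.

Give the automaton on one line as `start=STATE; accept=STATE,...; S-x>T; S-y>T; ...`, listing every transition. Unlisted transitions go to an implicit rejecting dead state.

Count input length up to 6: every symbol moves from s0 toward s6, which means 'more than 5' and absorbs. Accept from {s5, s6}.
        a   b  
>  s0   s1  s1 
   s1   s2  s2 
   s2   s3  s3 
   s3   s4  s4 
   s4   s5  s5 
 * s5   s6  s6 
 * s6   s6  s6 
(> = start, * = accepting)

start=s0; accept=s5,s6; s0-a>s1; s0-b>s1; s1-a>s2; s1-b>s2; s2-a>s3; s2-b>s3; s3-a>s4; s3-b>s4; s4-a>s5; s4-b>s5; s5-a>s6; s5-b>s6; s6-a>s6; s6-b>s6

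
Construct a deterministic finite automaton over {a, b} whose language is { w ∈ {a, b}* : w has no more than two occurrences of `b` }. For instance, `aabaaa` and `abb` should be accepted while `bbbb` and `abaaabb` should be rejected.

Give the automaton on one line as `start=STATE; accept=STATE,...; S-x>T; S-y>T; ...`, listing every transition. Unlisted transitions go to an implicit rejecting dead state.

start=s0; accept=s0,s1,s2; s0-a>s0; s0-b>s1; s1-a>s1; s1-b>s2; s2-a>s2; s2-b>s3; s3-a>s3; s3-b>s3

Only the number of `b`s matters, and only up to 3. Make a chain s0 → s1 → s2 → s3 advanced by each `b` (with s3 absorbing); every other symbol self-loops. The accepting set is {s0, s1, s2}.
A 4-state machine:
        a   b  
>* s0   s0  s1 
 * s1   s1  s2 
 * s2   s2  s3 
   s3   s3  s3 
(> = start, * = accepting)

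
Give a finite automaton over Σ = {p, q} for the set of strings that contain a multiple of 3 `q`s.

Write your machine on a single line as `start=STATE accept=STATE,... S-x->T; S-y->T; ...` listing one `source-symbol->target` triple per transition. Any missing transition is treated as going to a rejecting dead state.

start=s0; accept=s0; s0-p->s0; s0-q->s1; s1-p->s1; s1-q->s2; s2-p->s2; s2-q->s0

Keep the running count of `q`s modulo 3: each `q` advances along the cycle s0 → s1 → s2 → s0 while other symbols loop. Accept at s0.
With 3 states:
        p   q  
>* s0   s0  s1 
   s1   s1  s2 
   s2   s2  s0 
(> = start, * = accepting)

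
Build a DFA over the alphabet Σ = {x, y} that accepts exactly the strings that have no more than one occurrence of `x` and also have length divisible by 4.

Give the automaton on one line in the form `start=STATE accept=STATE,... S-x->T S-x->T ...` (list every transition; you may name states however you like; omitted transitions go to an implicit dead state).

Handle the two conditions separately and then intersect. One (3 states) tracks the count of `x`s, saturating at 2; the other (4 states) tracks the input length modulo 4. Each combined state is a pair, one component from each; accept when both components accept. After merging equivalent states the machine shrinks.
A 9-state machine:
        x   y  
>* s0   s1  s2 
   s1   s3  s4 
   s2   s4  s5 
   s3   s3  s3 
   s4   s3  s6 
   s5   s6  s7 
   s6   s3  s8 
   s7   s8  s0 
 * s8   s3  s1 
(> = start, * = accepting)

start=s0 accept=s0,s8 s0-x->s1 s0-y->s2 s1-x->s3 s1-y->s4 s2-x->s4 s2-y->s5 s3-x->s3 s3-y->s3 s4-x->s3 s4-y->s6 s5-x->s6 s5-y->s7 s6-x->s3 s6-y->s8 s7-x->s8 s7-y->s0 s8-x->s3 s8-y->s1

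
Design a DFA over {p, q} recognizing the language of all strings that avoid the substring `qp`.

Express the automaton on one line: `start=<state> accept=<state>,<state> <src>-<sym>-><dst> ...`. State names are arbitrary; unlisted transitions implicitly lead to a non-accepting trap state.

This is the complement of 'contains `qp`'. Use the same substring-matching states — S0 through S2 holding how much of `qp` has just been matched — but flip the accepting set: everything except the trap S2 accepts.
A 3-state machine:
        p   q  
>* S0   S0  S1 
 * S1   S2  S1 
   S2   S2  S2 
(> = start, * = accepting)

start=S0 accept=S0,S1 S0-p->S0 S0-q->S1 S1-p->S2 S1-q->S1 S2-p->S2 S2-q->S2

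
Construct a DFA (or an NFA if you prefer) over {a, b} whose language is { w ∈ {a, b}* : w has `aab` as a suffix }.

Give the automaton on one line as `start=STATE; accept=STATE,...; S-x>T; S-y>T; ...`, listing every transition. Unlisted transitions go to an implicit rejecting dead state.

Let each state record the length of the longest suffix of the input read so far that is also a prefix of `aab`. q1 means the last symbol is `a`; q2 means the last 2 symbols are `aa`; q3 means the last 3 symbols are `aab`. Accept only at q3, where the string currently ends in `aab`.
With 4 states:
        a   b  
>  q0   q1  q0 
   q1   q2  q0 
   q2   q2  q3 
 * q3   q1  q0 
(> = start, * = accepting)

start=q0; accept=q3; q0-a>q1; q0-b>q0; q1-a>q2; q1-b>q0; q2-a>q2; q2-b>q3; q3-a>q1; q3-b>q0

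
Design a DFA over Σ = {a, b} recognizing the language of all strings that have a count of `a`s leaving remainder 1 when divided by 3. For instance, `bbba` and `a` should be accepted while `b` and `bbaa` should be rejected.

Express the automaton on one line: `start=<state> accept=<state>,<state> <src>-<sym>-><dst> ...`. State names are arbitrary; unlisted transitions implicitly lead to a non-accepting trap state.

Keep the running count of `a`s modulo 3: each `a` advances along the cycle q0 → q1 → q2 → q0 while other symbols loop. Accept at q1.
        a   b  
>  q0   q1  q0 
 * q1   q2  q1 
   q2   q0  q2 
(> = start, * = accepting)

start=q0 accept=q1 q0-a->q1 q0-b->q0 q1-a->q2 q1-b->q1 q2-a->q0 q2-b->q2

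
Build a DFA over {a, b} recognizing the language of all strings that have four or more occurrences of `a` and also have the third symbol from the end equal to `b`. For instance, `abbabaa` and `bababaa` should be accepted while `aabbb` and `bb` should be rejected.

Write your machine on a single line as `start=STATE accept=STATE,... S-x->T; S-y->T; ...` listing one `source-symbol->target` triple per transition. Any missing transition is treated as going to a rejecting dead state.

start=s0; accept=s11,s13,s14,s15; s0-a->s1; s0-b->s0; s1-a->s2; s1-b->s1; s2-a->s3; s2-b->s4; s3-a->s5; s3-b->s6; s4-a->s7; s4-b->s4; s5-a->s5; s5-b->s8; s6-a->s9; s6-b->s10; s7-a->s11; s7-b->s6; s8-a->s9; s8-b->s12; s9-a->s11; s9-b->s13; s10-a->s14; s10-b->s10; s11-a->s5; s11-b->s8; s12-a->s14; s12-b->s15; s13-a->s9; s13-b->s12; s14-a->s11; s14-b->s13; s15-a->s14; s15-b->s15

Build one automaton per condition and run them in lockstep. One (6 states) tracks the count of `a`s, saturating at 5; the other (15 states) tracks the last 3 symbols read. Each combined state is a pair, one component from each; accept when both components accept. Equivalent product states are then merged.
16 states suffice.
          a    b  
>  s0     s1   s0 
   s1     s2   s1 
   s2     s3   s4 
   s3     s5   s6 
   s4     s7   s4 
   s5     s5   s8 
   s6     s9  s10 
   s7    s11   s6 
   s8     s9  s12 
   s9    s11  s13 
   s10   s14  s10 
 * s11    s5   s8 
   s12   s14  s15 
 * s13    s9  s12 
 * s14   s11  s13 
 * s15   s14  s15 
(> = start, * = accepting)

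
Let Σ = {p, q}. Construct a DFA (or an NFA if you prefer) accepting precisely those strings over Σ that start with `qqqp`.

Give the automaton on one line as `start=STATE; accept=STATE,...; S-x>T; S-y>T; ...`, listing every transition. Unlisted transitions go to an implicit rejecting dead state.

Walk along `qqqp` while the input agrees: from A take `q` to B, and so on. Any deviation drops to the rejecting sink F. Once E is reached the prefix is confirmed and every continuation is accepted.
       p  q 
>  A   F  B 
   B   F  C 
   C   F  D 
   D   E  F 
 * E   E  E 
   F   F  F 
(> = start, * = accepting)

start=A; accept=E; A-p>F; A-q>B; B-p>F; B-q>C; C-p>F; C-q>D; D-p>E; D-q>F; E-p>E; E-q>E; F-p>F; F-q>F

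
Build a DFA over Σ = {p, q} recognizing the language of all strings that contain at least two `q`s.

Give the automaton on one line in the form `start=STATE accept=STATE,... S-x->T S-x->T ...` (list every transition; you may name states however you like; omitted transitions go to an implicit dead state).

Count `q`s, saturating at 3: states A through C mean 0 through 2 `q`s seen; D means more than 2. Each `q` increments (capped at D); other symbols loop. Accept from {C, D}.
4 states suffice.
       p  q 
>  A   A  B 
   B   B  C 
 * C   C  D 
 * D   D  D 
(> = start, * = accepting)

start=A accept=C,D A-p->A A-q->B B-p->B B-q->C C-p->C C-q->D D-p->D D-q->D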